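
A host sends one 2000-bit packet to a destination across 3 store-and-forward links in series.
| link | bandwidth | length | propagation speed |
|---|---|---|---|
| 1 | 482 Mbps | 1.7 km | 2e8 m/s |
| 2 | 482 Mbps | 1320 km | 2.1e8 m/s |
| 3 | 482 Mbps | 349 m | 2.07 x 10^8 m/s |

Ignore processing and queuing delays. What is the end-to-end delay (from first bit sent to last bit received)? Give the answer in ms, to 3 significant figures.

6.31 ms

Transmission delay per hop = L/R = 2000/482000000 = 0.00414938 ms; 3 hops → 0.0124481 ms.
Propagation delays (d/s per hop): 0.0085, 6.28571, 0.00168599 ms; sum = 6.2959 ms.
End-to-end = 6.31 ms.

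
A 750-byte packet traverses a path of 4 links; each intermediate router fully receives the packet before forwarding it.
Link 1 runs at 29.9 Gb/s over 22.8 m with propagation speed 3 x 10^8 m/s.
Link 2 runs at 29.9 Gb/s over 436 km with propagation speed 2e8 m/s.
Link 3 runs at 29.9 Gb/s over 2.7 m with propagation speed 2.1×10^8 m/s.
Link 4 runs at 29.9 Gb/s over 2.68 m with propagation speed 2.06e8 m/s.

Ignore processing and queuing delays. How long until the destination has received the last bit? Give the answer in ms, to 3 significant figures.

L = 750 × 8 = 6000 bits.
Transmission delay per hop = L/R = 6000/29900000000 = 0.000200669 ms; 4 hops → 0.000802676 ms.
Propagation delays (d/s per hop): 7.6e-05, 2.18, 1.28571e-05, 1.30097e-05 ms; sum = 2.1801 ms.
End-to-end = 2.18 ms.

2.18 ms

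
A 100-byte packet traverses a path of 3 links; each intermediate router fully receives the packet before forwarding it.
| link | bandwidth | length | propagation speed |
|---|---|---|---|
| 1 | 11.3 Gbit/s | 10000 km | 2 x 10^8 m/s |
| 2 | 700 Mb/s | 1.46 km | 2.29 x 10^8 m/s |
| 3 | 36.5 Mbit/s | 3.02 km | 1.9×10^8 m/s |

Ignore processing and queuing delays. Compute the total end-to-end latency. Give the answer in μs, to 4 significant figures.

L = 100 × 8 = 800 bits.
Transmission delays (L/R per hop): 0.0707965, 1.14286, 21.9178 μs; sum = 23.1315 μs.
Propagation delays (d/s per hop): 50000, 6.37555, 15.8947 μs; sum = 50022.3 μs.
End-to-end = 50050 μs.

50050 μs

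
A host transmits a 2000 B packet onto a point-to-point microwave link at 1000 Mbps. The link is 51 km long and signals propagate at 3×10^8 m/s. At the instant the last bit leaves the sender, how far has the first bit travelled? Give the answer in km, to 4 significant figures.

4.800 km

t_tx = L/R = 16000/1000000000 = 1.6e-05 s.
Distance = s × t_tx = 300000000 × 1.6e-05 = 4.800 km.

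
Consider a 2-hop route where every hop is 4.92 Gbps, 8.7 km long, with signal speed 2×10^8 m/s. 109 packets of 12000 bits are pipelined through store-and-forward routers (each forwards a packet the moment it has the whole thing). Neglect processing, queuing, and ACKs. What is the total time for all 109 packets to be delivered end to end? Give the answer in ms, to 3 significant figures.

Per-hop transmission t_tx = L/R = 12000/4920000000 = 0.00243902 ms.
Per-hop propagation t_prop = 8700/200000000 = 0.0435 ms.
Pipeline fill: first packet needs 2·t_tx to clear all hops; remaining 108 packets each add one t_tx.
Total = (2+109-1)·t_tx + 2·t_prop = 110·0.00243902 + 2·0.0435 = 0.355 ms.

0.355 ms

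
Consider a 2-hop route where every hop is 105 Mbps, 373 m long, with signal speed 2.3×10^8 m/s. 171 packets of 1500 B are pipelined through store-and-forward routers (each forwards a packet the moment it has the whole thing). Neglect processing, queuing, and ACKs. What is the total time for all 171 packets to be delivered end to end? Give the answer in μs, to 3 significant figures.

Per-hop transmission t_tx = L/R = 12000/105000000 = 114.286 μs.
Per-hop propagation t_prop = 373/2.3e+08 = 1.62174 μs.
Pipeline fill: first packet needs 2·t_tx to clear all hops; remaining 170 packets each add one t_tx.
Total = (2+171-1)·t_tx + 2·t_prop = 172·114.286 + 2·1.62174 = 19700 μs.

19700 μs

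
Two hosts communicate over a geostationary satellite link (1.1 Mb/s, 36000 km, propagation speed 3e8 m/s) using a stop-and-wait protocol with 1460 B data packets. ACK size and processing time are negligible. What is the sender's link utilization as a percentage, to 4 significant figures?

t_tx = L/R = 11680/1100000 = 0.0106182 s.
t_prop = 36000000/300000000 = 0.12 s; RTT = 0.24 s.
Cycle = t_tx + RTT = 0.250618 s.
Utilization = t_tx / cycle = 0.0106182/0.250618 = 4.237 %.

4.237 %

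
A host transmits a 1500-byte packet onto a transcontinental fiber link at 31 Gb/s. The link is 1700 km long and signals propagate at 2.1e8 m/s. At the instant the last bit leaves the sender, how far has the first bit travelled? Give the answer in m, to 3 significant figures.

81.3 m

t_tx = L/R = 12000/31000000000 = 3.87097e-07 s.
Distance = s × t_tx = 210000000 × 3.87097e-07 = 81.3 m.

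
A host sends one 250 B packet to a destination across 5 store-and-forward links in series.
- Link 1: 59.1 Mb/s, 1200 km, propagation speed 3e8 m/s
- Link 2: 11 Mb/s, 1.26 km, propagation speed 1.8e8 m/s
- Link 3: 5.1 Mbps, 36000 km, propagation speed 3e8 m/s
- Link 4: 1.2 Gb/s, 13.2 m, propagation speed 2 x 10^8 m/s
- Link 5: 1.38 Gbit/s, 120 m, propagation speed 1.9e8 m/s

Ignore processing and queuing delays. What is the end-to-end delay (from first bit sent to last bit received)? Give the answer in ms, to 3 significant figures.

125 ms

L = 250 × 8 = 2000 bits.
Transmission delays (L/R per hop): 0.0338409, 0.181818, 0.392157, 0.00166667, 0.00144928 ms; sum = 0.610932 ms.
Propagation delays (d/s per hop): 4, 0.007, 120, 6.6e-05, 0.000631579 ms; sum = 124.008 ms.
End-to-end = 125 ms.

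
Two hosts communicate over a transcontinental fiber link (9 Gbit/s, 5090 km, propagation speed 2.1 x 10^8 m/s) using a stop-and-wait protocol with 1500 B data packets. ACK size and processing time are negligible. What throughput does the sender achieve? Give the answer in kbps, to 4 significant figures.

t_tx = L/R = 12000/9000000000 = 1.33333e-06 s.
t_prop = 5090000/210000000 = 0.0242381 s; RTT = 0.0484762 s.
Cycle = t_tx + RTT = 0.0484775 s.
Throughput = L / cycle = 12000 / 0.0484775 = 247.5 kbps.

247.5 kbps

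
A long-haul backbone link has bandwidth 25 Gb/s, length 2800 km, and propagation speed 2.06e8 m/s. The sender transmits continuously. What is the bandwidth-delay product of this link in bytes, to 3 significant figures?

42500000 bytes

Propagation delay = 2800000 / 206000000 = 0.0135922 s.
BDP = R × t_prop = 25000000000 × 0.0135922 = 339806000 bits.
In bytes: 339806000/8 = 42500000 bytes.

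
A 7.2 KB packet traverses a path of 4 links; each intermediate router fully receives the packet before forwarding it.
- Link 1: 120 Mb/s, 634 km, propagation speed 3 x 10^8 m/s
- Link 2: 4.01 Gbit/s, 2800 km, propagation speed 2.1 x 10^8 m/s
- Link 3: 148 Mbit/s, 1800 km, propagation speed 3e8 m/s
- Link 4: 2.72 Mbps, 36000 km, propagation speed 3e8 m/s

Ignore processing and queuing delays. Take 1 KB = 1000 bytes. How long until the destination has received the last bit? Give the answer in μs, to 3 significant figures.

L = 57600 bits.
Transmission delays (L/R per hop): 480, 14.3641, 389.189, 21176.5 μs; sum = 22060 μs.
Propagation delays (d/s per hop): 2113.33, 13333.3, 6000, 120000 μs; sum = 141447 μs.
End-to-end = 164000 μs.

164000 μs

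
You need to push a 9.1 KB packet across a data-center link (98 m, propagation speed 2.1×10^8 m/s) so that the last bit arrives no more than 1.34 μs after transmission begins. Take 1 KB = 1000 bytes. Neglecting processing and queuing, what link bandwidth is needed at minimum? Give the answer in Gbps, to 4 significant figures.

L = 72800 bits.
Propagation delay = 98 / 210000000 = 0.466667 μs.
Transmission budget = 1.34 − 0.466667 = 0.873333 μs.
R ≥ L / t_tx = 72800 bits / 8.73333e-07 s = 83.36 Gbps.

83.36 Gbps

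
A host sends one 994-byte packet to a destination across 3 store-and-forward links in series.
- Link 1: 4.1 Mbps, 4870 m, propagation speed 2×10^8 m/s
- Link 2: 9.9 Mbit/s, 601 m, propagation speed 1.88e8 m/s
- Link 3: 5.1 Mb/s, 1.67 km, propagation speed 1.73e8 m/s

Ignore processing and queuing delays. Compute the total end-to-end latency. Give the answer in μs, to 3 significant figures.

L = 994 × 8 = 7952 bits.
Transmission delays (L/R per hop): 1939.51, 803.232, 1559.22 μs; sum = 4301.96 μs.
Propagation delays (d/s per hop): 24.35, 3.19681, 9.65318 μs; sum = 37.2 μs.
End-to-end = 4340 μs.

4340 μs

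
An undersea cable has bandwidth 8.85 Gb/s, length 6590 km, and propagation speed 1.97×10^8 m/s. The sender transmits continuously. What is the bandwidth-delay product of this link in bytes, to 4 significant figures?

Propagation delay = 6590000 / 197000000 = 0.0334518 s.
BDP = R × t_prop = 8850000000 × 0.0334518 = 296048000 bits.
In bytes: 296048000/8 = 37010000 bytes.

37010000 bytes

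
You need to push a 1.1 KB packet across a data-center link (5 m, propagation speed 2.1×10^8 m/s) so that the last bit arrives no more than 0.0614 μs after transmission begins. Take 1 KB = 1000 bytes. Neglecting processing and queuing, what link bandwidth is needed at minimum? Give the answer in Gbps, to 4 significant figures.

234.1 Gbps

L = 8800 bits.
Propagation delay = 5 / 210000000 = 0.0238095 μs.
Transmission budget = 0.0614 − 0.0238095 = 0.0375905 μs.
R ≥ L / t_tx = 8800 bits / 3.75905e-08 s = 234.1 Gbps.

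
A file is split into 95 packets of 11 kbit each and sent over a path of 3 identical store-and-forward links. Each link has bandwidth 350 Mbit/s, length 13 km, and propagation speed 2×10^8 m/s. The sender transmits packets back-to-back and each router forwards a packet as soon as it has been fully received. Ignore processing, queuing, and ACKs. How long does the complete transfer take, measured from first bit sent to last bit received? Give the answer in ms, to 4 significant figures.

3.244 ms

Per-hop transmission t_tx = L/R = 11000/350000000 = 0.0314286 ms.
Per-hop propagation t_prop = 13000/200000000 = 0.065 ms.
Pipeline fill: first packet needs 3·t_tx to clear all hops; remaining 94 packets each add one t_tx.
Total = (3+95-1)·t_tx + 3·t_prop = 97·0.0314286 + 3·0.065 = 3.244 ms.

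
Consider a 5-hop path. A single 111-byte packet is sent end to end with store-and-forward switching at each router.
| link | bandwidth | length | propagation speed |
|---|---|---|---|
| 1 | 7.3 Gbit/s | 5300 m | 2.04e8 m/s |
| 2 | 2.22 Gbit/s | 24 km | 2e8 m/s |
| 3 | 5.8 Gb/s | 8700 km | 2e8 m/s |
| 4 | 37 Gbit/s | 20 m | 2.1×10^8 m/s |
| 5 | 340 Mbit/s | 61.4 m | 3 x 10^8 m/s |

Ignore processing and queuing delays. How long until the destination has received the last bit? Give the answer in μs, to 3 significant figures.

L = 111 × 8 = 888 bits.
Transmission delays (L/R per hop): 0.121644, 0.4, 0.153103, 0.024, 2.61176 μs; sum = 3.31051 μs.
Propagation delays (d/s per hop): 25.9804, 120, 43500, 0.0952381, 0.204667 μs; sum = 43646.3 μs.
End-to-end = 43600 μs.

43600 μs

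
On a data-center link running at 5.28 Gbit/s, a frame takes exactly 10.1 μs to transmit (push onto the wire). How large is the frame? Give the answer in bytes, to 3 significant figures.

L = R × t_tx = 5280000000 b/s × 1.01e-05 s = 53328 bits.
In bytes: 53328 / 8 = 6670 bytes.

6670 bytes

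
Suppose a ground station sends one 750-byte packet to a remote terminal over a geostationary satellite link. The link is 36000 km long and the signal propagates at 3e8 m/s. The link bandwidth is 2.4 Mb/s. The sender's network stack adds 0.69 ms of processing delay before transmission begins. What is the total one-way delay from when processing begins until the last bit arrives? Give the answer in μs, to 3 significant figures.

123000 μs

L = 750 × 8 = 6000 bits.
Transmission delay = L/R = 6000 / 2400000 = 2500 μs.
Propagation delay = d/s = 36000000 m / 300000000 m/s = 120000 μs.
Plus processing delay 0.69 ms = 690 μs.
Total = 123000 μs.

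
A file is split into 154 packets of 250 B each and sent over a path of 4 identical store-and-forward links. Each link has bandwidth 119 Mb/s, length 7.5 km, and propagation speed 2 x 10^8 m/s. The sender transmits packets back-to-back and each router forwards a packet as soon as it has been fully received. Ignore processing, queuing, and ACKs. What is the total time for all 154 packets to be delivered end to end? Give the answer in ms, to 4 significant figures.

Per-hop transmission t_tx = L/R = 2000/119000000 = 0.0168067 ms.
Per-hop propagation t_prop = 7500/200000000 = 0.0375 ms.
Pipeline fill: first packet needs 4·t_tx to clear all hops; remaining 153 packets each add one t_tx.
Total = (4+154-1)·t_tx + 4·t_prop = 157·0.0168067 + 4·0.0375 = 2.789 ms.

2.789 ms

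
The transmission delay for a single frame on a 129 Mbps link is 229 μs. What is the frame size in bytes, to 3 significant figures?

3690 bytes

L = R × t_tx = 129000000 b/s × 0.000229 s = 29541 bits.
In bytes: 29541 / 8 = 3690 bytes.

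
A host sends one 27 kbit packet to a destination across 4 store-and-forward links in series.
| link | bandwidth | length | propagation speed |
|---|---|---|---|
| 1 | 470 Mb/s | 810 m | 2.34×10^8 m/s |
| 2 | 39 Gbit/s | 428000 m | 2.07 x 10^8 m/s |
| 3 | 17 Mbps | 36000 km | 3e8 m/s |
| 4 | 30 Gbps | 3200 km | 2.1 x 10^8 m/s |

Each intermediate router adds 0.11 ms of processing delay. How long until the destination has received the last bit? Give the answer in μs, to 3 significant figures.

139000 μs

L = 27000 bits.
Transmission delays (L/R per hop): 57.4468, 0.692308, 1588.24, 0.9 μs; sum = 1647.27 μs.
Propagation delays (d/s per hop): 3.46154, 2067.63, 120000, 15238.1 μs; sum = 137309 μs.
Processing at 3 router(s): 3 × 0.11 ms = 330 μs.
End-to-end = 139000 μs.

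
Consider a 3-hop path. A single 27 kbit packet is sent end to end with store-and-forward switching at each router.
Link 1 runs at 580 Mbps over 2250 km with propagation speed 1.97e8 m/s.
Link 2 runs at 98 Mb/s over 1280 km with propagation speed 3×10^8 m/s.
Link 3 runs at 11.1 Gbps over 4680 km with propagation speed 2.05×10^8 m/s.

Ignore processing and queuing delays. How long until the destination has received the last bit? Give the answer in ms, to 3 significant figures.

38.8 ms

L = 27000 bits.
Transmission delays (L/R per hop): 0.0465517, 0.27551, 0.00243243 ms; sum = 0.324494 ms.
Propagation delays (d/s per hop): 11.4213, 4.26667, 22.8293 ms; sum = 38.5173 ms.
End-to-end = 38.8 ms.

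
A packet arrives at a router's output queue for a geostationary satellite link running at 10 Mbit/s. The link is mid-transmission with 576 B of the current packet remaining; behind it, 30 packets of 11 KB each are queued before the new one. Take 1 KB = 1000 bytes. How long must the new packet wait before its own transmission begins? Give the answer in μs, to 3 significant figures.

264000 μs

Each queued packet: L/R = 88000/10000000 = 8800 μs.
30 queued → 264000 μs.
Plus remaining 4608 bits of current packet: 460.8 μs.
Queuing delay = 264000 μs.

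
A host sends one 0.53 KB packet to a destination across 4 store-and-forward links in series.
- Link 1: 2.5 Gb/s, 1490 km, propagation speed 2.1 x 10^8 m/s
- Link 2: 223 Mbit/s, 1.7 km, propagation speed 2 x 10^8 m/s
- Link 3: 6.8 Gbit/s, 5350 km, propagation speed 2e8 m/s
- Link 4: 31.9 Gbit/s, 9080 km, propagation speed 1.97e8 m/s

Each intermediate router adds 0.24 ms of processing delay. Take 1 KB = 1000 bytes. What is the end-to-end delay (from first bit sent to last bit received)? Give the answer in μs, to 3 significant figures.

80700 μs

L = 4240 bits.
Transmission delays (L/R per hop): 1.696, 19.0135, 0.623529, 0.132915 μs; sum = 21.4659 μs.
Propagation delays (d/s per hop): 7095.24, 8.5, 26750, 46091.4 μs; sum = 79945.1 μs.
Processing at 3 router(s): 3 × 0.24 ms = 720 μs.
End-to-end = 80700 μs.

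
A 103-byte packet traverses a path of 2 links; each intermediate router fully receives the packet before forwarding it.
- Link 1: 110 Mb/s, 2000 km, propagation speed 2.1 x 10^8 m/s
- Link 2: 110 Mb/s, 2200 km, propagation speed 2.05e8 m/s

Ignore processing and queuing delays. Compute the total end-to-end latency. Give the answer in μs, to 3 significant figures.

L = 103 × 8 = 824 bits.
Transmission delay per hop = L/R = 824/110000000 = 7.49091 μs; 2 hops → 14.9818 μs.
Propagation delays (d/s per hop): 9523.81, 10731.7 μs; sum = 20255.5 μs.
End-to-end = 20300 μs.

20300 μs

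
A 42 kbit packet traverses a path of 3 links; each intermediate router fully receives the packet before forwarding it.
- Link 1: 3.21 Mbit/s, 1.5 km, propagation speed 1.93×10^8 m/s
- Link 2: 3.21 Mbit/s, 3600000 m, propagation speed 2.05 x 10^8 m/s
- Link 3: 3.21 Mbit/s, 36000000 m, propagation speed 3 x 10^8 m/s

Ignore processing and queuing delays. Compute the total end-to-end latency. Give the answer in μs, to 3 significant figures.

177000 μs

L = 42000 bits.
Transmission delay per hop = L/R = 42000/3210000 = 13084.1 μs; 3 hops → 39252.3 μs.
Propagation delays (d/s per hop): 7.77202, 17561, 120000 μs; sum = 137569 μs.
End-to-end = 177000 μs.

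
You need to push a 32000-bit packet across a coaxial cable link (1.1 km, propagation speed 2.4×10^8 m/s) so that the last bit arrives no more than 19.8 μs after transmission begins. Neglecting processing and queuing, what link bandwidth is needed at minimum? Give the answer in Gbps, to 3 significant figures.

Propagation delay = 1100 / 240000000 = 4.58333 μs.
Transmission budget = 19.8 − 4.58333 = 15.2167 μs.
R ≥ L / t_tx = 32000 bits / 1.52167e-05 s = 2.10 Gbps.

2.10 Gbps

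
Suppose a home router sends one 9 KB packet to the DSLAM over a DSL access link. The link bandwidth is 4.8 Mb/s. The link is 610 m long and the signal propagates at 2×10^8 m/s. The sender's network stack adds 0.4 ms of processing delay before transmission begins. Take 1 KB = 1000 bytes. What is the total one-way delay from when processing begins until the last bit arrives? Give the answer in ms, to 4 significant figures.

L = 72000 bits.
Transmission delay = L/R = 72000 / 4800000 = 15 ms.
Propagation delay = d/s = 610 m / 200000000 m/s = 0.00305 ms.
Plus processing delay 0.4 ms = 0.4 ms.
Total = 15.40 ms.

15.40 ms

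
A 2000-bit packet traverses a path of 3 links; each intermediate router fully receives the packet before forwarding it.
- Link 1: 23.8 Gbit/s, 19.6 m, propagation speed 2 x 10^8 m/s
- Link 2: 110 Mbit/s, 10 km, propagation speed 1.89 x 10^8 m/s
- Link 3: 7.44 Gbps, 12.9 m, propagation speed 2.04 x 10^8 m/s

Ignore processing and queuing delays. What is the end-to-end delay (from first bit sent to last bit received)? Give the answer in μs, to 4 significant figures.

Transmission delays (L/R per hop): 0.0840336, 18.1818, 0.268817 μs; sum = 18.5347 μs.
Propagation delays (d/s per hop): 0.098, 52.9101, 0.0632353 μs; sum = 53.0713 μs.
End-to-end = 71.61 μs.

71.61 μs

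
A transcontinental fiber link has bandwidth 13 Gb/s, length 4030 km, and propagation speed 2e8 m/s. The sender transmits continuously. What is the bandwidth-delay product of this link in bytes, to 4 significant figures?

Propagation delay = 4030000 / 200000000 = 0.02015 s.
BDP = R × t_prop = 13000000000 × 0.02015 = 261950000 bits.
In bytes: 261950000/8 = 32740000 bytes.

32740000 bytes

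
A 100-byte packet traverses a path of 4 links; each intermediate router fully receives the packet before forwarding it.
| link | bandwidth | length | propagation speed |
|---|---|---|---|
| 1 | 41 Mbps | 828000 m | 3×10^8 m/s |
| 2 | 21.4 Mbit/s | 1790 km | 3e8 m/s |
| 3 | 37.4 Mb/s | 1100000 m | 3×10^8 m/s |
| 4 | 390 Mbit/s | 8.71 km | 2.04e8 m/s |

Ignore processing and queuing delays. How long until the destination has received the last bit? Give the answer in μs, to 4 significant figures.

L = 100 × 8 = 800 bits.
Transmission delays (L/R per hop): 19.5122, 37.3832, 21.3904, 2.05128 μs; sum = 80.337 μs.
Propagation delays (d/s per hop): 2760, 5966.67, 3666.67, 42.6961 μs; sum = 12436 μs.
End-to-end = 12520 μs.

12520 μs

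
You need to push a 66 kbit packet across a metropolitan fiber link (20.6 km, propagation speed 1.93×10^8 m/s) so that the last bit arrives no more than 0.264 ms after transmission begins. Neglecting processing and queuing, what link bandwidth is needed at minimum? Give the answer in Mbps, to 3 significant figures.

Propagation delay = 20600 / 193000000 = 0.106736 ms.
Transmission budget = 0.264 − 0.106736 = 0.157264 ms.
R ≥ L / t_tx = 66000 bits / 0.000157264 s = 420 Mbps.

420 Mbps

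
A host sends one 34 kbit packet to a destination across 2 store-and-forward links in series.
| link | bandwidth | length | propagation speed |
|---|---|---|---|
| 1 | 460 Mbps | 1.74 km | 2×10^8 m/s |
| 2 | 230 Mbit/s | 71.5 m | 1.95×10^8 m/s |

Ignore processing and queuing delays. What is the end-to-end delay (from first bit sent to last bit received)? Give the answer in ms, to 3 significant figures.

0.231 ms

L = 34000 bits.
Transmission delays (L/R per hop): 0.073913, 0.147826 ms; sum = 0.221739 ms.
Propagation delays (d/s per hop): 0.0087, 0.000366667 ms; sum = 0.00906667 ms.
End-to-end = 0.231 ms.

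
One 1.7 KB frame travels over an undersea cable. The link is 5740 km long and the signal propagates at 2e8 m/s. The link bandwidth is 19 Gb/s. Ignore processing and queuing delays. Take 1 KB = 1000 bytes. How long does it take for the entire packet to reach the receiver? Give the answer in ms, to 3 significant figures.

L = 13600 bits.
Transmission delay = L/R = 13600 / 19000000000 = 0.000715789 ms.
Propagation delay = d/s = 5740000 m / 200000000 m/s = 28.7 ms.
Total = 28.7 ms.

28.7 ms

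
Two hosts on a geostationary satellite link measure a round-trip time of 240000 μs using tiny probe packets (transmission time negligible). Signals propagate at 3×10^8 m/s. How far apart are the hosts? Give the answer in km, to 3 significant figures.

36000 km

One-way propagation = RTT/2 = 120000 μs.
d = s × t = 300000000 × 0.12 = 36000 km.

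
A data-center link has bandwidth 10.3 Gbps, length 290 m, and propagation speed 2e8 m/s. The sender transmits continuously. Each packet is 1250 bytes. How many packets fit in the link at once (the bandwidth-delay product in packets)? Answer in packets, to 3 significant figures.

1.49 packets

Propagation delay = 290 / 200000000 = 1.45e-06 s.
BDP = R × t_prop = 10300000000 × 1.45e-06 = 14935 bits.
In packets of 10000 bits: 1.49 packets.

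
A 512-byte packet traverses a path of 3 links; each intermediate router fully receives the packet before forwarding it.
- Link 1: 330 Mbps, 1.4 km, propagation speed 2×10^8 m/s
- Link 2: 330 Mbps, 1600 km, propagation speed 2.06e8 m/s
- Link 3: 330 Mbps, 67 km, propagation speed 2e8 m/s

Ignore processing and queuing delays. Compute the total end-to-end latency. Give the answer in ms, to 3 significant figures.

L = 512 × 8 = 4096 bits.
Transmission delay per hop = L/R = 4096/330000000 = 0.0124121 ms; 3 hops → 0.0372364 ms.
Propagation delays (d/s per hop): 0.007, 7.76699, 0.335 ms; sum = 8.10899 ms.
End-to-end = 8.15 ms.

8.15 ms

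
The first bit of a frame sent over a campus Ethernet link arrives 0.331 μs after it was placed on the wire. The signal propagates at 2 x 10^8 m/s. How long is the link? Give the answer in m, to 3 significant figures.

66.2 m

d = s × t_prop = 200000000 × 3.31e-07 = 66.2 m.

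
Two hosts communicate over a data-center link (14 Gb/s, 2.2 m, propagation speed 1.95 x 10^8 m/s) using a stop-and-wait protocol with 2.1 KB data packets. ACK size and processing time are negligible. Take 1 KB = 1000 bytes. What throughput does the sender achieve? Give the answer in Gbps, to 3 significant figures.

t_tx = L/R = 16800/14000000000 = 1.2e-06 s.
t_prop = 2.2/195000000 = 1.12821e-08 s; RTT = 2.25641e-08 s.
Cycle = t_tx + RTT = 1.22256e-06 s.
Throughput = L / cycle = 16800 / 1.22256e-06 = 13.7 Gbps.

13.7 Gbps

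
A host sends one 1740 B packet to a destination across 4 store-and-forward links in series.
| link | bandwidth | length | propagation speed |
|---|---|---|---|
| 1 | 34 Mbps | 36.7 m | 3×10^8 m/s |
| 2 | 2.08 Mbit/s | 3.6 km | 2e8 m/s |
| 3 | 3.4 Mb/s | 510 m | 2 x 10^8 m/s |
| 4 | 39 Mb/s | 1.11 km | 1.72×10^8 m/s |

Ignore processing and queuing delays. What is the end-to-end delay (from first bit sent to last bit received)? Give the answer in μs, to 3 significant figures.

L = 1740 × 8 = 13920 bits.
Transmission delays (L/R per hop): 409.412, 6692.31, 4094.12, 356.923 μs; sum = 11552.8 μs.
Propagation delays (d/s per hop): 0.122333, 18, 2.55, 6.45349 μs; sum = 27.1258 μs.
End-to-end = 11600 μs.

11600 μs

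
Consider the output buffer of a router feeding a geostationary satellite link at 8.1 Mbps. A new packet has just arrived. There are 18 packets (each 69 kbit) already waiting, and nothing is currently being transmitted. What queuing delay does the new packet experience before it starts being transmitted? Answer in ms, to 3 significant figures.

153 ms

Each queued packet: L/R = 69000/8100000 = 8.51852 ms.
18 queued → 153.333 ms.
Queuing delay = 153 ms.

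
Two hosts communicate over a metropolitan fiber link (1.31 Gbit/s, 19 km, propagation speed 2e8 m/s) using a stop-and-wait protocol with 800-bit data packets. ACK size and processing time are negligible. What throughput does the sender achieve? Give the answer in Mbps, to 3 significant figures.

t_tx = L/R = 800/1310000000 = 6.10687e-07 s.
t_prop = 19000/200000000 = 9.5e-05 s; RTT = 0.00019 s.
Cycle = t_tx + RTT = 0.000190611 s.
Throughput = L / cycle = 800 / 0.000190611 = 4.20 Mbps.

4.20 Mbps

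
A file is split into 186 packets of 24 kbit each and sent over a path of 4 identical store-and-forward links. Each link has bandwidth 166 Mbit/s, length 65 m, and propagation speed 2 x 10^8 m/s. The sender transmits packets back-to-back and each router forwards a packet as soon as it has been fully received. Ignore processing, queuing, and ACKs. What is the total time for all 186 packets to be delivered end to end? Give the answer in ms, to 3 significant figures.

27.3 ms

Per-hop transmission t_tx = L/R = 24000/166000000 = 0.144578 ms.
Per-hop propagation t_prop = 65/200000000 = 0.000325 ms.
Pipeline fill: first packet needs 4·t_tx to clear all hops; remaining 185 packets each add one t_tx.
Total = (4+186-1)·t_tx + 4·t_prop = 189·0.144578 + 4·0.000325 = 27.3 ms.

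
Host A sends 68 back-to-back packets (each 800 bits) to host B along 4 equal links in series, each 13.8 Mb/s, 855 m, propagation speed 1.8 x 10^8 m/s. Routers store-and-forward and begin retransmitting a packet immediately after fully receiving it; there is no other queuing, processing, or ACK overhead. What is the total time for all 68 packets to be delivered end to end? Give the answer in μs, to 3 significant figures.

Per-hop transmission t_tx = L/R = 800/13800000 = 57.971 μs.
Per-hop propagation t_prop = 855/180000000 = 4.75 μs.
Pipeline fill: first packet needs 4·t_tx to clear all hops; remaining 67 packets each add one t_tx.
Total = (4+68-1)·t_tx + 4·t_prop = 71·57.971 + 4·4.75 = 4130 μs.

4130 μs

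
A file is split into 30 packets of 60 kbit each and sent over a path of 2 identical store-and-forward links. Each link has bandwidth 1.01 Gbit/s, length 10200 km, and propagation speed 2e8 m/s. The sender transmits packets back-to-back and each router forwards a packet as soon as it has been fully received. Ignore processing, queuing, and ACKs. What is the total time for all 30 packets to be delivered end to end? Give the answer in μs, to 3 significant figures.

104000 μs

Per-hop transmission t_tx = L/R = 60000/1010000000 = 59.4059 μs.
Per-hop propagation t_prop = 10200000/200000000 = 51000 μs.
Pipeline fill: first packet needs 2·t_tx to clear all hops; remaining 29 packets each add one t_tx.
Total = (2+30-1)·t_tx + 2·t_prop = 31·59.4059 + 2·51000 = 104000 μs.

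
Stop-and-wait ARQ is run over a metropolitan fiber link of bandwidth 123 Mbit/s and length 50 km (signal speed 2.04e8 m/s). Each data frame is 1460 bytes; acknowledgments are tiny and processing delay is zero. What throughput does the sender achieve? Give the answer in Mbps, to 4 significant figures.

19.96 Mbps

t_tx = L/R = 11680/123000000 = 9.49593e-05 s.
t_prop = 50000/204000000 = 0.000245098 s; RTT = 0.000490196 s.
Cycle = t_tx + RTT = 0.000585155 s.
Throughput = L / cycle = 11680 / 0.000585155 = 19.96 Mbps.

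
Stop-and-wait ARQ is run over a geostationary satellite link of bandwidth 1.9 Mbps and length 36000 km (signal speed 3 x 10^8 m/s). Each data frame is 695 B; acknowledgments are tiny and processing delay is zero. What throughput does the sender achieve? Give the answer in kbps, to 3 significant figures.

t_tx = L/R = 5560/1900000 = 0.00292632 s.
t_prop = 36000000/300000000 = 0.12 s; RTT = 0.24 s.
Cycle = t_tx + RTT = 0.242926 s.
Throughput = L / cycle = 5560 / 0.242926 = 22.9 kbps.

22.9 kbps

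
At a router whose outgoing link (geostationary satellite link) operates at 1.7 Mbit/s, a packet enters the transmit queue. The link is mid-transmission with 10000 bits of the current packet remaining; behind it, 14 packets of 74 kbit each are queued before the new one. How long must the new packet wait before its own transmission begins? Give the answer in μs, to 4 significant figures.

Each queued packet: L/R = 74000/1700000 = 43529.4 μs.
14 queued → 609412 μs.
Plus remaining 10000 bits of current packet: 5882.35 μs.
Queuing delay = 615300 μs.

615300 μs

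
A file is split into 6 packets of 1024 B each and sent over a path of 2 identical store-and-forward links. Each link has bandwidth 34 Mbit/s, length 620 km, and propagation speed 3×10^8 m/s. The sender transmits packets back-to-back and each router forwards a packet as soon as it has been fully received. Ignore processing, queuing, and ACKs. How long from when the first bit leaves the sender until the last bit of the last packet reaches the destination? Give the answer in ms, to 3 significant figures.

Per-hop transmission t_tx = L/R = 8192/34000000 = 0.240941 ms.
Per-hop propagation t_prop = 620000/300000000 = 2.06667 ms.
Pipeline fill: first packet needs 2·t_tx to clear all hops; remaining 5 packets each add one t_tx.
Total = (2+6-1)·t_tx + 2·t_prop = 7·0.240941 + 2·2.06667 = 5.82 ms.

5.82 ms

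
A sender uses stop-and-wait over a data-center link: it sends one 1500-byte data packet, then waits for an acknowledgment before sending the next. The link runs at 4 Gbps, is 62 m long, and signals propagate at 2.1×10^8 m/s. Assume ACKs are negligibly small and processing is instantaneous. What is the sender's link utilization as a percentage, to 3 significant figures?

83.6 %

t_tx = L/R = 12000/4000000000 = 3e-06 s.
t_prop = 62/210000000 = 2.95238e-07 s; RTT = 5.90476e-07 s.
Cycle = t_tx + RTT = 3.59048e-06 s.
Utilization = t_tx / cycle = 3e-06/3.59048e-06 = 83.6 %.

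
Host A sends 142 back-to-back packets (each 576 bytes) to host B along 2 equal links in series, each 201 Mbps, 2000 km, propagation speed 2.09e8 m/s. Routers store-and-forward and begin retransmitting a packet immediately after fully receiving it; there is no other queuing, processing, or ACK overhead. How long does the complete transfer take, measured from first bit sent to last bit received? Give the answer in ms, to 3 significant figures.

Per-hop transmission t_tx = L/R = 4608/201000000 = 0.0229254 ms.
Per-hop propagation t_prop = 2000000/209000000 = 9.56938 ms.
Pipeline fill: first packet needs 2·t_tx to clear all hops; remaining 141 packets each add one t_tx.
Total = (2+142-1)·t_tx + 2·t_prop = 143·0.0229254 + 2·9.56938 = 22.4 ms.

22.4 ms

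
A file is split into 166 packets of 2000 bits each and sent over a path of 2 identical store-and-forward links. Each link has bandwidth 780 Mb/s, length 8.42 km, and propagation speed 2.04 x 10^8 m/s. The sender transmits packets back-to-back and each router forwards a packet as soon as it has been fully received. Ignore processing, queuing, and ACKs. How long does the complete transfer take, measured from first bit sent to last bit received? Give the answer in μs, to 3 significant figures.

Per-hop transmission t_tx = L/R = 2000/780000000 = 2.5641 μs.
Per-hop propagation t_prop = 8420/204000000 = 41.2745 μs.
Pipeline fill: first packet needs 2·t_tx to clear all hops; remaining 165 packets each add one t_tx.
Total = (2+166-1)·t_tx + 2·t_prop = 167·2.5641 + 2·41.2745 = 511 μs.

511 μs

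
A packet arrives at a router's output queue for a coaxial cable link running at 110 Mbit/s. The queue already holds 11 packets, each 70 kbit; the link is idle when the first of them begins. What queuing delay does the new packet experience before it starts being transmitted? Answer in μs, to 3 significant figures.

7000 μs

Each queued packet: L/R = 70000/110000000 = 636.364 μs.
11 queued → 7000 μs.
Queuing delay = 7000 μs.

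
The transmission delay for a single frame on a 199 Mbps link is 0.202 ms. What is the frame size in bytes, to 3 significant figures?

L = R × t_tx = 199000000 b/s × 0.000202 s = 40198 bits.
In bytes: 40198 / 8 = 5020 bytes.

5020 bytes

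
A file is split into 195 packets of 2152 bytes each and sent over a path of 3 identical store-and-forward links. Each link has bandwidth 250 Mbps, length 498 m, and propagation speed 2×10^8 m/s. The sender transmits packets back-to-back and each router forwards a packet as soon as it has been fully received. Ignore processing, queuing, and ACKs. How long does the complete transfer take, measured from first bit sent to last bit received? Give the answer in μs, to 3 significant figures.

13600 μs

Per-hop transmission t_tx = L/R = 17216/250000000 = 68.864 μs.
Per-hop propagation t_prop = 498/200000000 = 2.49 μs.
Pipeline fill: first packet needs 3·t_tx to clear all hops; remaining 194 packets each add one t_tx.
Total = (3+195-1)·t_tx + 3·t_prop = 197·68.864 + 3·2.49 = 13600 μs.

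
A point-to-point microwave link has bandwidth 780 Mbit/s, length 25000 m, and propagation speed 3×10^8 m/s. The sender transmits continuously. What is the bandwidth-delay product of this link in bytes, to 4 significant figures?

Propagation delay = 25000 / 300000000 = 8.33333e-05 s.
BDP = R × t_prop = 780000000 × 8.33333e-05 = 65000 bits.
In bytes: 65000/8 = 8125 bytes.

8125 bytes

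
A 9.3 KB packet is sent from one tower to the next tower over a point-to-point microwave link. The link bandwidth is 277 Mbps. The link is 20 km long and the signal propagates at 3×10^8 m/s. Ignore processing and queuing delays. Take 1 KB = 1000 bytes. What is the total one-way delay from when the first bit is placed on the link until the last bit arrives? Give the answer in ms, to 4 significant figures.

L = 74400 bits.
Transmission delay = L/R = 74400 / 277000000 = 0.268592 ms.
Propagation delay = d/s = 20000 m / 300000000 m/s = 0.0666667 ms.
Total = 0.3353 ms.

0.3353 ms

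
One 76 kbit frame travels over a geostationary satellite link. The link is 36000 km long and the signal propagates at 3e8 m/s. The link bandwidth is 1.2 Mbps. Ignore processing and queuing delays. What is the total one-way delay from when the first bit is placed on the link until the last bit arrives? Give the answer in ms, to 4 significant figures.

183.3 ms

L = 76000 bits.
Transmission delay = L/R = 76000 / 1200000 = 63.3333 ms.
Propagation delay = d/s = 36000000 m / 300000000 m/s = 120 ms.
Total = 183.3 ms.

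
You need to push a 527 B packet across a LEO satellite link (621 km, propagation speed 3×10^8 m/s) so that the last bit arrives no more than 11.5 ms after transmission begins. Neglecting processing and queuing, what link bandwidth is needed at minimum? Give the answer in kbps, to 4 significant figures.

L = 4216 bits.
Propagation delay = 621000 / 300000000 = 2.07 ms.
Transmission budget = 11.5 − 2.07 = 9.43 ms.
R ≥ L / t_tx = 4216 bits / 0.00943 s = 447.1 kbps.

447.1 kbps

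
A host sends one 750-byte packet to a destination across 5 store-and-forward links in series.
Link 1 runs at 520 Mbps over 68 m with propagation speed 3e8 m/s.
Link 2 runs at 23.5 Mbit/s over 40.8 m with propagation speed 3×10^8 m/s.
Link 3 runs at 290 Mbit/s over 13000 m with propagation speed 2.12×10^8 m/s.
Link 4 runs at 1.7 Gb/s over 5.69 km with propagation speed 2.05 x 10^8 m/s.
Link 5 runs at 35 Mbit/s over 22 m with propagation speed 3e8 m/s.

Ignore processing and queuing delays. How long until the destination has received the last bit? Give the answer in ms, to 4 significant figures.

0.5520 ms

L = 750 × 8 = 6000 bits.
Transmission delays (L/R per hop): 0.0115385, 0.255319, 0.0206897, 0.00352941, 0.171429 ms; sum = 0.462505 ms.
Propagation delays (d/s per hop): 0.000226667, 0.000136, 0.0613208, 0.0277561, 7.33333e-05 ms; sum = 0.0895129 ms.
End-to-end = 0.5520 ms.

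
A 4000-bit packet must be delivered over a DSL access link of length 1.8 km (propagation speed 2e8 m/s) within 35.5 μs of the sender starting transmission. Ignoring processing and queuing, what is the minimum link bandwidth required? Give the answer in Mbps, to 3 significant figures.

151 Mbps

Propagation delay = 1800 / 200000000 = 9 μs.
Transmission budget = 35.5 − 9 = 26.5 μs.
R ≥ L / t_tx = 4000 bits / 2.65e-05 s = 151 Mbps.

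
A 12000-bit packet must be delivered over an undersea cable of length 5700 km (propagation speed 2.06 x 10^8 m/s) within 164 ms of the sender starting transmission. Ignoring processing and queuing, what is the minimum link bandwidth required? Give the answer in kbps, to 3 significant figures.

Propagation delay = 5700000 / 206000000 = 27.6699 ms.
Transmission budget = 164 − 27.6699 = 136.33 ms.
R ≥ L / t_tx = 12000 bits / 0.13633 s = 88.0 kbps.

88.0 kbps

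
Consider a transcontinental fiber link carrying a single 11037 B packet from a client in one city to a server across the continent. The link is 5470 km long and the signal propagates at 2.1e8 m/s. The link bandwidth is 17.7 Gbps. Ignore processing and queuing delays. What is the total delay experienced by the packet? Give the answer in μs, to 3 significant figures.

26100 μs

L = 11037 × 8 = 88296 bits.
Transmission delay = L/R = 88296 / 17700000000 = 4.98847 μs.
Propagation delay = d/s = 5470000 m / 210000000 m/s = 26047.6 μs.
Total = 26100 μs.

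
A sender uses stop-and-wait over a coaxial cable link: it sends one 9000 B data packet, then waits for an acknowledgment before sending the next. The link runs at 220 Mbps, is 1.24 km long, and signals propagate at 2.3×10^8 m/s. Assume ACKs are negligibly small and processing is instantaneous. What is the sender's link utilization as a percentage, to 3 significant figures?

96.8 %

t_tx = L/R = 72000/220000000 = 0.000327273 s.
t_prop = 1240/2.3e+08 = 5.3913e-06 s; RTT = 1.07826e-05 s.
Cycle = t_tx + RTT = 0.000338055 s.
Utilization = t_tx / cycle = 0.000327273/0.000338055 = 96.8 %.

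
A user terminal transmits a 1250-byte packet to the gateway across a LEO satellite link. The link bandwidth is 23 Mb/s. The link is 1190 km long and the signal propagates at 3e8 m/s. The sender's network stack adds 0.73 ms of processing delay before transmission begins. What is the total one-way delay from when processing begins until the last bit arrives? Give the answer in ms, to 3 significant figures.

5.13 ms

L = 1250 × 8 = 10000 bits.
Transmission delay = L/R = 10000 / 23000000 = 0.434783 ms.
Propagation delay = d/s = 1190000 m / 300000000 m/s = 3.96667 ms.
Plus processing delay 0.73 ms = 0.73 ms.
Total = 5.13 ms.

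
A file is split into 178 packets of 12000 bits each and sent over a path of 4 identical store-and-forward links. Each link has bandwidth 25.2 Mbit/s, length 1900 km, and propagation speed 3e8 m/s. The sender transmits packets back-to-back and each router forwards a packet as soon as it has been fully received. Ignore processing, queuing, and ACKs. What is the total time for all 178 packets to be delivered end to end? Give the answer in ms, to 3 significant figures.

Per-hop transmission t_tx = L/R = 12000/25200000 = 0.47619 ms.
Per-hop propagation t_prop = 1900000/300000000 = 6.33333 ms.
Pipeline fill: first packet needs 4·t_tx to clear all hops; remaining 177 packets each add one t_tx.
Total = (4+178-1)·t_tx + 4·t_prop = 181·0.47619 + 4·6.33333 = 112 ms.

112 ms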